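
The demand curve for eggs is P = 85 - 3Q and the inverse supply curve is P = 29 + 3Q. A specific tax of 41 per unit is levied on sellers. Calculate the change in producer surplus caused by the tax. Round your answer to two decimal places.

-121.29

Pre-tax equilibrium: 85 - 3Q = 29 + 3Q gives Q* = 9.3333, P* = 57.
A tax on sellers shifts supply up by 41: 85 - 3Q = 29 + 3Q + 41, so Q_t = 2.5. Buyers pay P_b = 77.5; sellers receive P_s = P_b - 41 = 36.5.
PS falls from (1/2)(9.3333)(28) = 130.6667 to (1/2)(2.5)(7.5) = 9.375, a change of -121.2917.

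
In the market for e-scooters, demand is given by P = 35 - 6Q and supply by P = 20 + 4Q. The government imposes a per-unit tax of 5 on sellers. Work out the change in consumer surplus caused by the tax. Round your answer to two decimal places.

Without the tax, 35 - 6Q = 20 + 4Q so Q* = 1.5 and P* = 26.
A tax on sellers shifts supply up by 5: 35 - 6Q = 20 + 4Q + 5, so Q_t = 1. Buyers pay P_b = 29; sellers receive P_s = P_b - 5 = 24.
Consumers lose the trapezoid between P* and P_b out to Q_t plus the triangle from Q_t to Q*: change in CS = 3 - 6.75 = -3.75.

-3.75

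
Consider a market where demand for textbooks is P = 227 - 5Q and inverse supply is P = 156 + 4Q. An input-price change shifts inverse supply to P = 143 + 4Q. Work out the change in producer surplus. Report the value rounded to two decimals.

Initial equilibrium: Q_0 = 7.8889, P_0 = 187.5556; CS_0 = (1/2)(7.8889)(39.4444) = 155.5864, PS_0 = (1/2)(7.8889)(31.5556) = 124.4691.
New equilibrium: 227 - 5Q = 143 + 4Q gives Q_1 = 9.3333, P_1 = 180.3333; CS_1 = 217.7778, PS_1 = 174.2222.
Change in producer surplus = 174.2222 - 124.4691 = 49.7531.

49.75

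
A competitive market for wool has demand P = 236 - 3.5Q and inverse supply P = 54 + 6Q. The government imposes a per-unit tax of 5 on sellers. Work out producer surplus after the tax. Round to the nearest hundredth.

1041.41

Pre-tax equilibrium: 236 - 3.5Q = 54 + 6Q gives Q* = 19.1579, P* = 168.9474.
A tax on sellers shifts supply up by 5: 236 - 3.5Q = 54 + 6Q + 5, so Q_t = 18.6316. Buyers pay P_b = 170.7895; sellers receive P_s = P_b - 5 = 165.7895.
PS = (1/2)(Q_t)(P_s - 54) = (1/2)(18.6316)(111.7895) = 1041.4072.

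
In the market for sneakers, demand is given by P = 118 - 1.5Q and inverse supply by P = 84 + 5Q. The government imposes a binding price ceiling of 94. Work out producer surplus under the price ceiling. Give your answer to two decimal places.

10.00

Free-market equilibrium: 118 - 1.5Q = 84 + 5Q gives Q* = 5.2308, P* = 110.1538.
At P = 94, sellers supply (94 - 84)/5 = 2 while buyers want more, so the quantity traded is 2 at price 94.
PS is the triangle above supply below 94: (1/2)(2)(94 - 84) = 10.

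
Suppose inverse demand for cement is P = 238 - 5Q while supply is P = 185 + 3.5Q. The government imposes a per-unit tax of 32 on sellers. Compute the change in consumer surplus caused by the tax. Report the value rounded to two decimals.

-81.94

Pre-tax equilibrium: 238 - 5Q = 185 + 3.5Q gives Q* = 6.2353, P* = 206.8235.
With the tax, sellers need 32 more per unit: 238 - 5Q = 185 + 3.5Q + 32, so Q_t = 2.4706. Buyers pay P_b = 225.6471; sellers receive P_s = P_b - 32 = 193.6471.
Consumers lose the trapezoid between P* and P_b out to Q_t plus the triangle from Q_t to Q*: change in CS = 15.2595 - 97.1972 = -81.9377.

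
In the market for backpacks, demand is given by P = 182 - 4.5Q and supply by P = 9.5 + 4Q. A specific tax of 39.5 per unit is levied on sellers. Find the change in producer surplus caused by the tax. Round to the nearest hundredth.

-334.04

Pre-tax equilibrium: 182 - 4.5Q = 9.5 + 4Q gives Q* = 20.2941, P* = 90.6765.
A tax on sellers shifts supply up by 39.5: 182 - 4.5Q = 9.5 + 4Q + 39.5, so Q_t = 15.6471. Buyers pay P_b = 111.5882; sellers receive P_s = P_b - 39.5 = 72.0882.
Producers lose the trapezoid between P_s and P* out to Q_t plus the triangle from Q_t to Q*: change in PS = 489.6609 - 823.7024 = -334.0415.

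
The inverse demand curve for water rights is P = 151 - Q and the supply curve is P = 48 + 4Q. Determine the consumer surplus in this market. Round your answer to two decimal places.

Set 151 - Q = 48 + 4Q, which gives 103 = 5Q, so Q* = 20.6 and P* = 151 - (20.6) = 130.4.
The demand choke price is 151, so CS = (1/2)(Q*)(151 - P*) = (1/2)(20.6)(20.6) = 212.18.

212.18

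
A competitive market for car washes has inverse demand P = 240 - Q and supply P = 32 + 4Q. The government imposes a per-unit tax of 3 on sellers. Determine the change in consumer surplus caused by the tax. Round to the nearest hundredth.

-24.78

Without the tax, 240 - Q = 32 + 4Q so Q* = 41.6 and P* = 198.4.
With the tax, sellers need 3 more per unit: 240 - Q = 32 + 4Q + 3, so Q_t = 41. Buyers pay P_b = 199; sellers receive P_s = P_b - 3 = 196.
Consumers lose the trapezoid between P* and P_b out to Q_t plus the triangle from Q_t to Q*: change in CS = 840.5 - 865.28 = -24.78.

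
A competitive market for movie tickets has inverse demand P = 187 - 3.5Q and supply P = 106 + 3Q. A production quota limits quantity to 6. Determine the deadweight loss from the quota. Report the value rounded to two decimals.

Unrestricted equilibrium: Q* = (187 - 106)/(3.5 + 3) = 12.4615.
At Q = 6 the demand price is 187 - 3.5(6) = 166 and the supply price is 106 + 3(6) = 124.
DWL = (1/2)(gap between curves at 6) x (Q* - 6) = (1/2)(42)(6.4615) = 135.6923.

135.69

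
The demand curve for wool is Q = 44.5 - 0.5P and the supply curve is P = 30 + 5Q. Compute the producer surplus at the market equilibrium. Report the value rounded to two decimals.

177.60

Rewriting demand in inverse form: P = 89 - 2Q.
Equilibrium: 89 - 2Q = 30 + 5Q, so Q* = 8.4286 and P* = 72.1429.
PS is the area between P* and the supply curve from 0 to Q*: (1/2)(8.4286)(42.1429) = 177.602.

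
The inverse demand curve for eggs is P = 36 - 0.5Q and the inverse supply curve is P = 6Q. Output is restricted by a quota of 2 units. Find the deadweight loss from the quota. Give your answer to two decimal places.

Without the quota, 36 - 0.5Q = 6Q gives Q* = 5.5385.
At Q = 2 the demand price is 36 - 0.5(2) = 35 and the supply price is 0 + 6(2) = 12.
Deadweight loss is the triangle between the curves from 2 to 5.5385: (1/2)(35 - 12)(5.5385 - 2) = 40.6923.

40.69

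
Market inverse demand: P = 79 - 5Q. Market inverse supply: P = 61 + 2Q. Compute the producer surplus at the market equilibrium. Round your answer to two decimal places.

6.61

Equilibrium: 79 - 5Q = 61 + 2Q, so Q* = 2.5714 and P* = 66.1429.
The supply curve's price intercept is 61, so PS = (1/2)(Q*)(P* - 61) = (1/2)(2.5714)(5.1429) = 6.6122.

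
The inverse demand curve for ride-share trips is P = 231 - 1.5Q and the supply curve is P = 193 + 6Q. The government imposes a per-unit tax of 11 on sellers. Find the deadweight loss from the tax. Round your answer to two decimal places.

8.07

Without the tax, 231 - 1.5Q = 193 + 6Q so Q* = 5.0667 and P* = 223.4.
With the tax, sellers need 11 more per unit: 231 - 1.5Q = 193 + 6Q + 11, so Q_t = 3.6. Buyers pay P_b = 225.6; sellers receive P_s = P_b - 11 = 214.6.
Deadweight loss is the triangle between the curves from Q_t to Q*: (1/2)(5.0667 - 3.6)(11) = 8.0667.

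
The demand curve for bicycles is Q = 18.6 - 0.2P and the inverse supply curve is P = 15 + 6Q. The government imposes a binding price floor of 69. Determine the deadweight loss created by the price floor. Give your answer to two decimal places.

Rewriting demand in inverse form: P = 93 - 5Q.
Without the control, 93 - 5Q = 15 + 6Q so Q* = 7.0909 and P* = 57.5455.
At P = 69, buyers demand (93 - 69)/5 = 4.8 while sellers would supply more, so the quantity traded is 4.8 at price 69.
The lost-trades triangle has base Q* - 4.8 = 2.2909 and height equal to the gap between the curves at Q = 4.8, which is 69 - 43.8 = 25.2. DWL = (1/2)(2.2909)(25.2) = 28.8655.

28.87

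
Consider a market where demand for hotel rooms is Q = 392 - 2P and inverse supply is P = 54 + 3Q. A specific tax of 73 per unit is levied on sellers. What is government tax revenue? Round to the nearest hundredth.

Rewriting demand in inverse form: P = 196 - 0.5Q.
Pre-tax equilibrium: 196 - 0.5Q = 54 + 3Q gives Q* = 40.5714, P* = 175.7143.
With the tax, sellers need 73 more per unit: 196 - 0.5Q = 54 + 3Q + 73, so Q_t = 19.7143. Buyers pay P_b = 186.1429; sellers receive P_s = P_b - 73 = 113.1429.
Revenue is the tax times quantity traded: 73 x 19.7143 = 1439.1429.

1439.14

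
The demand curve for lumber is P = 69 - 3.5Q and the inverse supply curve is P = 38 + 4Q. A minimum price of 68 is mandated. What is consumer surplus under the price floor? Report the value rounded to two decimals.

Free-market equilibrium: 69 - 3.5Q = 38 + 4Q gives Q* = 4.1333, P* = 54.5333.
At the floor price 68, quantity demanded is (69 - 68)/3.5 = 0.2857; demand is the short side, so Q = 0.2857 trades at P = 68.
CS is the triangle under demand above 68: (1/2)(0.2857)(69 - 68) = 0.1429.

0.14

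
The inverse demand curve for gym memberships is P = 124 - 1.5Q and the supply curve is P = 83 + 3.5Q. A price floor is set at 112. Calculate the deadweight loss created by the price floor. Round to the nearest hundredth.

0.10

Free-market equilibrium: 124 - 1.5Q = 83 + 3.5Q gives Q* = 8.2, P* = 111.7.
At P = 112, buyers demand (124 - 112)/1.5 = 8 while sellers would supply more, so the quantity traded is 8 at price 112.
At Q = 8 the demand price is 112 and the supply price is 111. Deadweight loss is the triangle between the curves from 8 to 8.2: (1/2)(112 - 111)(8.2 - 8) = 0.1.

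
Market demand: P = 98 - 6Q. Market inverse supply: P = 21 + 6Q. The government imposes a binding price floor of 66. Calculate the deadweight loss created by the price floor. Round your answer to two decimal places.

7.04

Without the control, 98 - 6Q = 21 + 6Q so Q* = 6.4167 and P* = 59.5.
At P = 66, buyers demand (98 - 66)/6 = 5.3333 while sellers would supply more, so the quantity traded is 5.3333 at price 66.
At Q = 5.3333 the demand price is 66 and the supply price is 53. Deadweight loss is the triangle between the curves from 5.3333 to 6.4167: (1/2)(66 - 53)(6.4167 - 5.3333) = 7.0417.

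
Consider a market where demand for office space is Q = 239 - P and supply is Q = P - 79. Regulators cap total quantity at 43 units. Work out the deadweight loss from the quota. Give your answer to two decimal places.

Rewriting demand in inverse form: P = 239 - Q.
Rewriting supply in inverse form: P = 79 + Q.
Unrestricted equilibrium: Q* = (239 - 79)/(1 + 1) = 80.
At Q = 43 the demand price is 239 - (43) = 196 and the supply price is 79 + (43) = 122.
DWL = (1/2)(gap between curves at 43) x (Q* - 43) = (1/2)(74)(37) = 1369.

1369.00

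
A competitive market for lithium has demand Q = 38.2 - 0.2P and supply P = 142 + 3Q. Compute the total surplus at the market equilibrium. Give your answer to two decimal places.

150.06

Rewriting demand in inverse form: P = 191 - 5Q.
Equilibrium: 191 - 5Q = 142 + 3Q, so Q* = 6.125 and P* = 160.375.
CS = (1/2)(6.125)(30.625) = 93.7891 and PS = (1/2)(6.125)(18.375) = 56.2734, so total surplus = 150.0625.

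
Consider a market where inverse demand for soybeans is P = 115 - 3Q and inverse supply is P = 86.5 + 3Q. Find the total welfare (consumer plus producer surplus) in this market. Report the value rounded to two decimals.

Setting demand equal to supply, 28.5 = 6Q, so Q* = 4.75 and P* = 100.75.
CS = (1/2)(4.75)(14.25) = 33.8438 and PS = (1/2)(4.75)(14.25) = 33.8438, so total surplus = 67.6875.

67.69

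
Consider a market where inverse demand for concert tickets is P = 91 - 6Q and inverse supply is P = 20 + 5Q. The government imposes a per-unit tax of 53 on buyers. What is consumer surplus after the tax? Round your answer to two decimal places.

Without the tax, 91 - 6Q = 20 + 5Q so Q* = 6.4545 and P* = 52.2727.
A tax on buyers shifts demand down by 53: (91 - 53) - 6Q = 20 + 5Q, so Q_t = 1.6364. Buyers pay P_b = 81.1818; sellers receive P_s = P_b - 53 = 28.1818.
Consumer surplus is the triangle under demand above P_b: (1/2)(1.6364)(91 - 81.1818) = 8.0331.

8.03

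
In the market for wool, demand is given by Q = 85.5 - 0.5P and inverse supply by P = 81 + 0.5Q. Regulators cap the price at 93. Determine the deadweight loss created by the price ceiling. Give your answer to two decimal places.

Rewriting demand in inverse form: P = 171 - 2Q.
Without the control, 171 - 2Q = 81 + 0.5Q so Q* = 36 and P* = 99.
At P = 93, sellers supply (93 - 81)/0.5 = 24 while buyers want more, so the quantity traded is 24 at price 93.
At Q = 24 the demand price is 123 and the supply price is 93. Deadweight loss is the triangle between the curves from 24 to 36: (1/2)(123 - 93)(36 - 24) = 180.

180.00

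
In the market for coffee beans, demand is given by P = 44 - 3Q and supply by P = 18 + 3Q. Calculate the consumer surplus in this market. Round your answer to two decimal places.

Equilibrium: 44 - 3Q = 18 + 3Q, so Q* = 4.3333 and P* = 31.
Consumer surplus is the triangle under demand above P*: (1/2)(4.3333)(44 - 31) = (1/2)(4.3333)(13) = 28.1667.

28.17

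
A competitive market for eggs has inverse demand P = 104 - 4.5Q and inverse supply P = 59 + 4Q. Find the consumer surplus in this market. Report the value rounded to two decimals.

Equilibrium: 104 - 4.5Q = 59 + 4Q, so Q* = 5.2941 and P* = 80.1765.
CS is the area between the demand curve and P* from 0 to Q*: (1/2)(5.2941)(23.8235) = 63.0623.

63.06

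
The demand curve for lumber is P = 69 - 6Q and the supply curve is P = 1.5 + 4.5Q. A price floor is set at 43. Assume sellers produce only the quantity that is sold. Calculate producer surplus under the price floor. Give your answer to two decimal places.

Without the control, 69 - 6Q = 1.5 + 4.5Q so Q* = 6.4286 and P* = 30.4286.
At P = 43, buyers demand (69 - 43)/6 = 4.3333 while sellers would supply more, so the quantity traded is 4.3333 at price 43.
The supply price at Q = 4.3333 is 21. PS is the trapezoid between 43 and supply over [0, 4.3333]: (1/2)[(43 - 1.5) + (43 - 21)](4.3333) = 137.5833.

137.58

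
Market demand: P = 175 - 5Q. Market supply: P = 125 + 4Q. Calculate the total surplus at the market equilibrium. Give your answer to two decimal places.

138.89

Set 175 - 5Q = 125 + 4Q, which gives 50 = 9Q, so Q* = 5.5556 and P* = 175 - 5(5.5556) = 147.2222.
CS = (1/2)(5.5556)(27.7778) = 77.1605 and PS = (1/2)(5.5556)(22.2222) = 61.7284, so total surplus = 138.8889.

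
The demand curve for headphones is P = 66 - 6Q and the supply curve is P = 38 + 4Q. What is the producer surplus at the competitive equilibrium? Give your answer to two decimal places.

Set 66 - 6Q = 38 + 4Q, which gives 28 = 10Q, so Q* = 2.8 and P* = 66 - 6(2.8) = 49.2.
The supply curve's price intercept is 38, so PS = (1/2)(Q*)(P* - 38) = (1/2)(2.8)(11.2) = 15.68.

15.68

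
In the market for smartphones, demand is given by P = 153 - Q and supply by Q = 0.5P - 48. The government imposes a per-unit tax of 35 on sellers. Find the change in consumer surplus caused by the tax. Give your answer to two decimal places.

Rewriting supply in inverse form: P = 96 + 2Q.
Without the tax, 153 - Q = 96 + 2Q so Q* = 19 and P* = 134.
A tax on sellers shifts supply up by 35: 153 - Q = 96 + 2Q + 35, so Q_t = 7.3333. Buyers pay P_b = 145.6667; sellers receive P_s = P_b - 35 = 110.6667.
Consumers lose the trapezoid between P* and P_b out to Q_t plus the triangle from Q_t to Q*: change in CS = 26.8889 - 180.5 = -153.6111.

-153.61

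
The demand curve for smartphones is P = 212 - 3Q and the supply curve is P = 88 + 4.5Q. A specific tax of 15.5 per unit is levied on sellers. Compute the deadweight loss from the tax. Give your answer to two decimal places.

Pre-tax equilibrium: 212 - 3Q = 88 + 4.5Q gives Q* = 16.5333, P* = 162.4.
A tax on sellers shifts supply up by 15.5: 212 - 3Q = 88 + 4.5Q + 15.5, so Q_t = 14.4667. Buyers pay P_b = 168.6; sellers receive P_s = P_b - 15.5 = 153.1.
The welfare triangle lost has base Q* - Q_t = 2.0667 and height t = 15.5, so DWL = (1/2)(2.0667)(15.5) = 16.0167.

16.02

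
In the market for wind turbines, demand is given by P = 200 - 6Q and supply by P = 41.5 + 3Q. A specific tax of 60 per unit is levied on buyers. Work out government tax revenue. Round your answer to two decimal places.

656.67

Pre-tax equilibrium: 200 - 6Q = 41.5 + 3Q gives Q* = 17.6111, P* = 94.3333.
With the tax, buyers' net willingness to pay falls by 60: (200 - 60) - 6Q = 41.5 + 3Q, so Q_t = 10.9444. Buyers pay P_b = 134.3333; sellers receive P_s = P_b - 60 = 74.3333.
Tax revenue = t x Q_t = 60 x 10.9444 = 656.6667.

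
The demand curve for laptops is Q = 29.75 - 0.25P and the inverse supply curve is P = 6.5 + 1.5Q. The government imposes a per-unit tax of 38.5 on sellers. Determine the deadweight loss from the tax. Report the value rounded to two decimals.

Rewriting demand in inverse form: P = 119 - 4Q.
Without the tax, 119 - 4Q = 6.5 + 1.5Q so Q* = 20.4545 and P* = 37.1818.
A tax on sellers shifts supply up by 38.5: 119 - 4Q = 6.5 + 1.5Q + 38.5, so Q_t = 13.4545. Buyers pay P_b = 65.1818; sellers receive P_s = P_b - 38.5 = 26.6818.
Deadweight loss is the triangle between the curves from Q_t to Q*: (1/2)(20.4545 - 13.4545)(38.5) = 134.75.

134.75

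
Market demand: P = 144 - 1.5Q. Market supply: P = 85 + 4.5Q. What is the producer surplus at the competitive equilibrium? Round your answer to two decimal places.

Equilibrium: 144 - 1.5Q = 85 + 4.5Q, so Q* = 9.8333 and P* = 129.25.
Producer surplus is the triangle above supply below P*: (1/2)(9.8333)(129.25 - 85) = (1/2)(9.8333)(44.25) = 217.5625.

217.56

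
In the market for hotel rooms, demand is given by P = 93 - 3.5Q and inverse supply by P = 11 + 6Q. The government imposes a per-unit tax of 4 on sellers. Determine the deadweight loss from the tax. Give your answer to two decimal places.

0.84

Pre-tax equilibrium: 93 - 3.5Q = 11 + 6Q gives Q* = 8.6316, P* = 62.7895.
With the tax, sellers need 4 more per unit: 93 - 3.5Q = 11 + 6Q + 4, so Q_t = 8.2105. Buyers pay P_b = 64.2632; sellers receive P_s = P_b - 4 = 60.2632.
Deadweight loss is the triangle between the curves from Q_t to Q*: (1/2)(8.6316 - 8.2105)(4) = 0.8421.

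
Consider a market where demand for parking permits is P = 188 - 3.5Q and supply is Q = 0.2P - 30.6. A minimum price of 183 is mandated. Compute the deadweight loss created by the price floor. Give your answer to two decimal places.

Rewriting supply in inverse form: P = 153 + 5Q.
Without the control, 188 - 3.5Q = 153 + 5Q so Q* = 4.1176 and P* = 173.5882.
At the floor price 183, quantity demanded is (188 - 183)/3.5 = 1.4286; demand is the short side, so Q = 1.4286 trades at P = 183.
The lost-trades triangle has base Q* - 1.4286 = 2.6891 and height equal to the gap between the curves at Q = 1.4286, which is 183 - 160.1429 = 22.8571. DWL = (1/2)(2.6891)(22.8571) = 30.7323.

30.73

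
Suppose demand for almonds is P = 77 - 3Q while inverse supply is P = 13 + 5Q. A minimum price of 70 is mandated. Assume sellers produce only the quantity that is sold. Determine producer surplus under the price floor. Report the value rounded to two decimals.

Without the control, 77 - 3Q = 13 + 5Q so Q* = 8 and P* = 53.
At P = 70, buyers demand (77 - 70)/3 = 2.3333 while sellers would supply more, so the quantity traded is 2.3333 at price 70.
The supply price at Q = 2.3333 is 24.6667. PS is the trapezoid between 70 and supply over [0, 2.3333]: (1/2)[(70 - 13) + (70 - 24.6667)](2.3333) = 119.3889.

119.39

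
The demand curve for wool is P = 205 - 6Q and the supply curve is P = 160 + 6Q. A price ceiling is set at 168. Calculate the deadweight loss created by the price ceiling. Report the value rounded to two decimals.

35.04

Free-market equilibrium: 205 - 6Q = 160 + 6Q gives Q* = 3.75, P* = 182.5.
At the ceiling price 168, quantity supplied is (168 - 160)/6 = 1.3333; supply is the short side, so Q = 1.3333 trades at P = 168.
The lost-trades triangle has base Q* - 1.3333 = 2.4167 and height equal to the gap between the curves at Q = 1.3333, which is 197 - 168 = 29. DWL = (1/2)(2.4167)(29) = 35.0417.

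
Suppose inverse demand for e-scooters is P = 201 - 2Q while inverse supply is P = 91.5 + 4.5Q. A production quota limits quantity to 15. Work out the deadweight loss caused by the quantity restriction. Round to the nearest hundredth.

Unrestricted equilibrium: Q* = (201 - 91.5)/(2 + 4.5) = 16.8462.
At Q = 15 the demand price is 201 - 2(15) = 171 and the supply price is 91.5 + 4.5(15) = 159.
DWL = (1/2)(gap between curves at 15) x (Q* - 15) = (1/2)(12)(1.8462) = 11.0769.

11.08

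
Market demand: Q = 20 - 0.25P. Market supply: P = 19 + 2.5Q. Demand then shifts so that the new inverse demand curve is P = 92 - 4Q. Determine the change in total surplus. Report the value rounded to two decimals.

Rewriting demand in inverse form: P = 80 - 4Q.
Initial equilibrium: Q_0 = 9.3846, P_0 = 42.4615; CS_0 = (1/2)(9.3846)(37.5385) = 176.142, PS_0 = (1/2)(9.3846)(23.4615) = 110.0888.
New equilibrium: 92 - 4Q = 19 + 2.5Q gives Q_1 = 11.2308, P_1 = 47.0769; CS_1 = 252.2604, PS_1 = 157.6627.
Change in total surplus = (252.2604 + 157.6627) - (176.142 + 110.0888) = 123.6923.

123.69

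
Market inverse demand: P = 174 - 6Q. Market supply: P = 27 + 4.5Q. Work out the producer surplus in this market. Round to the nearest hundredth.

Set 174 - 6Q = 27 + 4.5Q, which gives 147 = 10.5Q, so Q* = 14 and P* = 174 - 6(14) = 90.
PS is the area between P* and the supply curve from 0 to Q*: (1/2)(14)(63) = 441.

441.00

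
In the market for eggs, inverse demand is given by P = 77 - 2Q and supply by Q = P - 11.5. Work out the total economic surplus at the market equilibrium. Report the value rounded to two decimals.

Rewriting supply in inverse form: P = 11.5 + Q.
Set 77 - 2Q = 11.5 + Q, which gives 65.5 = 3Q, so Q* = 21.8333 and P* = 77 - 2(21.8333) = 33.3333.
Total surplus is the full triangle between the curves from 0 to Q*: (1/2)(21.8333)(77 - 11.5) = 715.0417.

715.04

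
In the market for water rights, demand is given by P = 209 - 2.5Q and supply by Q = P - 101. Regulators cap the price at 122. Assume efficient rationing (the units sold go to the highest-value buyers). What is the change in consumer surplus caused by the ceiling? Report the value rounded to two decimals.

85.55

Rewriting supply in inverse form: P = 101 + Q.
Without the control, 209 - 2.5Q = 101 + Q so Q* = 30.8571 and P* = 131.8571.
At P = 122, sellers supply (122 - 101)/1 = 21 while buyers want more, so the quantity traded is 21 at price 122.
CS goes from (1/2)(30.8571)(77.1429) = 1190.2041 to 1275.75 (computed as (209 - 122)(21) - (1/2)(2.5)(21)^2), a change of 85.5459.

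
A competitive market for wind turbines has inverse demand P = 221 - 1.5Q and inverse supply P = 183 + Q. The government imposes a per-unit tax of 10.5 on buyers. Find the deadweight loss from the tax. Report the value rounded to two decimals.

Pre-tax equilibrium: 221 - 1.5Q = 183 + Q gives Q* = 15.2, P* = 198.2.
A tax on buyers shifts demand down by 10.5: (221 - 10.5) - 1.5Q = 183 + Q, so Q_t = 11. Buyers pay P_b = 204.5; sellers receive P_s = P_b - 10.5 = 194.
Deadweight loss is the triangle between the curves from Q_t to Q*: (1/2)(15.2 - 11)(10.5) = 22.05.

22.05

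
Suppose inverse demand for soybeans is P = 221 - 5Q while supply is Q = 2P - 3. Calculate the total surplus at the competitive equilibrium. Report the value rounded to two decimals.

Rewriting supply in inverse form: P = 1.5 + 0.5Q.
Equilibrium: 221 - 5Q = 1.5 + 0.5Q, so Q* = 39.9091 and P* = 21.4545.
CS = (1/2)(39.9091)(199.5455) = 3981.8388 and PS = (1/2)(39.9091)(19.9545) = 398.1839, so total surplus = 4380.0227.

4380.02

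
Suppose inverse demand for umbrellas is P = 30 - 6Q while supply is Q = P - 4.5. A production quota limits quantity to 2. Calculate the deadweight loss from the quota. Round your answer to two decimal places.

9.45

Rewriting supply in inverse form: P = 4.5 + Q.
Without the quota, 30 - 6Q = 4.5 + Q gives Q* = 3.6429.
At Q = 2 the demand price is 30 - 6(2) = 18 and the supply price is 4.5 + (2) = 6.5.
Deadweight loss is the triangle between the curves from 2 to 3.6429: (1/2)(18 - 6.5)(3.6429 - 2) = 9.4464.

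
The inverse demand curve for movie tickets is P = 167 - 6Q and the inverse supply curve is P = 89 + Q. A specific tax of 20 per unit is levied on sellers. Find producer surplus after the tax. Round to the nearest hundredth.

34.33

Without the tax, 167 - 6Q = 89 + Q so Q* = 11.1429 and P* = 100.1429.
A tax on sellers shifts supply up by 20: 167 - 6Q = 89 + Q + 20, so Q_t = 8.2857. Buyers pay P_b = 117.2857; sellers receive P_s = P_b - 20 = 97.2857.
PS = (1/2)(Q_t)(P_s - 89) = (1/2)(8.2857)(8.2857) = 34.3265.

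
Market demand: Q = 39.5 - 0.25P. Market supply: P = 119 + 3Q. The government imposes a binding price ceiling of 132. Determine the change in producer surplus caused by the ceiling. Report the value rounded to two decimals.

-18.39

Rewriting demand in inverse form: P = 158 - 4Q.
Free-market equilibrium: 158 - 4Q = 119 + 3Q gives Q* = 5.5714, P* = 135.7143.
At the ceiling price 132, quantity supplied is (132 - 119)/3 = 4.3333; supply is the short side, so Q = 4.3333 trades at P = 132.
PS goes from (1/2)(5.5714)(16.7143) = 46.5612 to 28.1667 (computed as (132 - 119)(4.3333) - (1/2)(3)(4.3333)^2), a change of -18.3946.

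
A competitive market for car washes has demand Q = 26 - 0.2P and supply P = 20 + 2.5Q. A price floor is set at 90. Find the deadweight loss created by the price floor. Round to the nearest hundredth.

Rewriting demand in inverse form: P = 130 - 5Q.
Free-market equilibrium: 130 - 5Q = 20 + 2.5Q gives Q* = 14.6667, P* = 56.6667.
At P = 90, buyers demand (130 - 90)/5 = 8 while sellers would supply more, so the quantity traded is 8 at price 90.
At Q = 8 the demand price is 90 and the supply price is 40. Deadweight loss is the triangle between the curves from 8 to 14.6667: (1/2)(90 - 40)(14.6667 - 8) = 166.6667.

166.67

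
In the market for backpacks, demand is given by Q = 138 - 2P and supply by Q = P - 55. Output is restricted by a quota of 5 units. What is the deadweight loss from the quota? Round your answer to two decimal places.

Rewriting demand in inverse form: P = 69 - 0.5Q.
Rewriting supply in inverse form: P = 55 + Q.
Without the quota, 69 - 0.5Q = 55 + Q gives Q* = 9.3333.
At Q = 5 the demand price is 69 - 0.5(5) = 66.5 and the supply price is 55 + (5) = 60.
Deadweight loss is the triangle between the curves from 5 to 9.3333: (1/2)(66.5 - 60)(9.3333 - 5) = 14.0833.

14.08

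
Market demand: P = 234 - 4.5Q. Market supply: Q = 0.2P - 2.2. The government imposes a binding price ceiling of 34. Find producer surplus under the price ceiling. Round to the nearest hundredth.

Rewriting supply in inverse form: P = 11 + 5Q.
Without the control, 234 - 4.5Q = 11 + 5Q so Q* = 23.4737 and P* = 128.3684.
At P = 34, sellers supply (34 - 11)/5 = 4.6 while buyers want more, so the quantity traded is 4.6 at price 34.
PS is the triangle above supply below 34: (1/2)(4.6)(34 - 11) = 52.9.

52.90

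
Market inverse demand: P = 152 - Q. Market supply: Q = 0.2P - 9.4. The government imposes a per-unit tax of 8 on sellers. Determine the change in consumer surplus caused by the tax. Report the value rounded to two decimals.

Rewriting supply in inverse form: P = 47 + 5Q.
Pre-tax equilibrium: 152 - Q = 47 + 5Q gives Q* = 17.5, P* = 134.5.
With the tax, sellers need 8 more per unit: 152 - Q = 47 + 5Q + 8, so Q_t = 16.1667. Buyers pay P_b = 135.8333; sellers receive P_s = P_b - 8 = 127.8333.
Consumers lose the trapezoid between P* and P_b out to Q_t plus the triangle from Q_t to Q*: change in CS = 130.6806 - 153.125 = -22.4444.

-22.44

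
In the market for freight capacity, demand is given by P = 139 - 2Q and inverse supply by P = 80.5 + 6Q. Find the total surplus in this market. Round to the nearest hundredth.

Set 139 - 2Q = 80.5 + 6Q, which gives 58.5 = 8Q, so Q* = 7.3125 and P* = 139 - 2(7.3125) = 124.375.
CS = (1/2)(7.3125)(14.625) = 53.4727 and PS = (1/2)(7.3125)(43.875) = 160.418, so total surplus = 213.8906.

213.89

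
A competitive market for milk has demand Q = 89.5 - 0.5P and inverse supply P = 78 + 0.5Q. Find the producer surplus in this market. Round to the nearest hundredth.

408.04

Rewriting demand in inverse form: P = 179 - 2Q.
Setting demand equal to supply, 101 = 2.5Q, so Q* = 40.4 and P* = 98.2.
Producer surplus is the triangle above supply below P*: (1/2)(40.4)(98.2 - 78) = (1/2)(40.4)(20.2) = 408.04.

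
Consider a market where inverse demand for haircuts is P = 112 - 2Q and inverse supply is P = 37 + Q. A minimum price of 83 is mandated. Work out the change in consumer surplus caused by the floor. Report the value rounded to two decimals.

-414.75

Without the control, 112 - 2Q = 37 + Q so Q* = 25 and P* = 62.
At P = 83, buyers demand (112 - 83)/2 = 14.5 while sellers would supply more, so the quantity traded is 14.5 at price 83.
CS goes from (1/2)(25)(50) = 625 to 210.25 (computed as (112 - 83)(14.5) - (1/2)(2)(14.5)^2), a change of -414.75.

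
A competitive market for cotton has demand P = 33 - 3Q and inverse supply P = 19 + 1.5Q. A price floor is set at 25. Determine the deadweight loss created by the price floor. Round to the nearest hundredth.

Free-market equilibrium: 33 - 3Q = 19 + 1.5Q gives Q* = 3.1111, P* = 23.6667.
At the floor price 25, quantity demanded is (33 - 25)/3 = 2.6667; demand is the short side, so Q = 2.6667 trades at P = 25.
The lost-trades triangle has base Q* - 2.6667 = 0.4444 and height equal to the gap between the curves at Q = 2.6667, which is 25 - 23 = 2. DWL = (1/2)(0.4444)(2) = 0.4444.

0.44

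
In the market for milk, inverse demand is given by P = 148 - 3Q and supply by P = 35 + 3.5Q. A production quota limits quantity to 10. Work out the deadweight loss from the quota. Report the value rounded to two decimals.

177.23

Without the quota, 148 - 3Q = 35 + 3.5Q gives Q* = 17.3846.
At Q = 10 the demand price is 148 - 3(10) = 118 and the supply price is 35 + 3.5(10) = 70.
DWL = (1/2)(gap between curves at 10) x (Q* - 10) = (1/2)(48)(7.3846) = 177.2308.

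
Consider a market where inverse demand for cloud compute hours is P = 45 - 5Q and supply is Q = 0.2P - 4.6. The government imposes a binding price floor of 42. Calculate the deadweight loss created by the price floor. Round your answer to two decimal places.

12.80

Rewriting supply in inverse form: P = 23 + 5Q.
Free-market equilibrium: 45 - 5Q = 23 + 5Q gives Q* = 2.2, P* = 34.
At P = 42, buyers demand (45 - 42)/5 = 0.6 while sellers would supply more, so the quantity traded is 0.6 at price 42.
At Q = 0.6 the demand price is 42 and the supply price is 26. Deadweight loss is the triangle between the curves from 0.6 to 2.2: (1/2)(42 - 26)(2.2 - 0.6) = 12.8.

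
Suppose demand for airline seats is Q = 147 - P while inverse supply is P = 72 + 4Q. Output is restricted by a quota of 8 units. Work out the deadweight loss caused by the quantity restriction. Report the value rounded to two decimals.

122.50

Rewriting demand in inverse form: P = 147 - Q.
Unrestricted equilibrium: Q* = (147 - 72)/(1 + 4) = 15.
At Q = 8 the demand price is 147 - (8) = 139 and the supply price is 72 + 4(8) = 104.
Deadweight loss is the triangle between the curves from 8 to 15: (1/2)(139 - 104)(15 - 8) = 122.5.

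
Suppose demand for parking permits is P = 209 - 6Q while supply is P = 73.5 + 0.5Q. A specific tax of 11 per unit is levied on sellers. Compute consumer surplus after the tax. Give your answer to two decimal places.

1100.61

Without the tax, 209 - 6Q = 73.5 + 0.5Q so Q* = 20.8462 and P* = 83.9231.
With the tax, sellers need 11 more per unit: 209 - 6Q = 73.5 + 0.5Q + 11, so Q_t = 19.1538. Buyers pay P_b = 94.0769; sellers receive P_s = P_b - 11 = 83.0769.
CS = (1/2)(Q_t)(209 - P_b) = (1/2)(19.1538)(114.9231) = 1100.6095.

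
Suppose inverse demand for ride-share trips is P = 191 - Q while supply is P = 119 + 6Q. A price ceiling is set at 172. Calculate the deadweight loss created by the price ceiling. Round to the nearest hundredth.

Free-market equilibrium: 191 - Q = 119 + 6Q gives Q* = 10.2857, P* = 180.7143.
At P = 172, sellers supply (172 - 119)/6 = 8.8333 while buyers want more, so the quantity traded is 8.8333 at price 172.
The lost-trades triangle has base Q* - 8.8333 = 1.4524 and height equal to the gap between the curves at Q = 8.8333, which is 182.1667 - 172 = 10.1667. DWL = (1/2)(1.4524)(10.1667) = 7.3829.

7.38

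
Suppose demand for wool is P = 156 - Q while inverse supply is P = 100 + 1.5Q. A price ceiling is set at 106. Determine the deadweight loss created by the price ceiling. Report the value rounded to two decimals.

Without the control, 156 - Q = 100 + 1.5Q so Q* = 22.4 and P* = 133.6.
At the ceiling price 106, quantity supplied is (106 - 100)/1.5 = 4; supply is the short side, so Q = 4 trades at P = 106.
At Q = 4 the demand price is 152 and the supply price is 106. Deadweight loss is the triangle between the curves from 4 to 22.4: (1/2)(152 - 106)(22.4 - 4) = 423.2.

423.20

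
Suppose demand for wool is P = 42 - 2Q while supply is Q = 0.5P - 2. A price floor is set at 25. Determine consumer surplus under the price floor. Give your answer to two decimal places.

Rewriting supply in inverse form: P = 4 + 2Q.
Free-market equilibrium: 42 - 2Q = 4 + 2Q gives Q* = 9.5, P* = 23.
At P = 25, buyers demand (42 - 25)/2 = 8.5 while sellers would supply more, so the quantity traded is 8.5 at price 25.
CS is the triangle under demand above 25: (1/2)(8.5)(42 - 25) = 72.25.

72.25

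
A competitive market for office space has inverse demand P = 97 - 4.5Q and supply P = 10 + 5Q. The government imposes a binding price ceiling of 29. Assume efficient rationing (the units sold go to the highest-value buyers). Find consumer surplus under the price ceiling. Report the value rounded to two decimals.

Without the control, 97 - 4.5Q = 10 + 5Q so Q* = 9.1579 and P* = 55.7895.
At the ceiling price 29, quantity supplied is (29 - 10)/5 = 3.8; supply is the short side, so Q = 3.8 trades at P = 29.
The demand price at Q = 3.8 is 79.9. CS is the trapezoid between demand and 29 over [0, 3.8]: (1/2)[(97 - 29) + (79.9 - 29)](3.8) = 225.91.

225.91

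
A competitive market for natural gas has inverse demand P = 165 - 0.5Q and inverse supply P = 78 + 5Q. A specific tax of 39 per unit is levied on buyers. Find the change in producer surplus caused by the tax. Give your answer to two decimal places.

-435.12

Without the tax, 165 - 0.5Q = 78 + 5Q so Q* = 15.8182 and P* = 157.0909.
With the tax, buyers' net willingness to pay falls by 39: (165 - 39) - 0.5Q = 78 + 5Q, so Q_t = 8.7273. Buyers pay P_b = 160.6364; sellers receive P_s = P_b - 39 = 121.6364.
PS falls from (1/2)(15.8182)(79.0909) = 625.5372 to (1/2)(8.7273)(43.6364) = 190.4132, a change of -435.124.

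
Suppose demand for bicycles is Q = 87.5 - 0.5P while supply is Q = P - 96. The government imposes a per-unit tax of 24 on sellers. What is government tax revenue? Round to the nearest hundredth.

440.00

Rewriting demand in inverse form: P = 175 - 2Q.
Rewriting supply in inverse form: P = 96 + Q.
Without the tax, 175 - 2Q = 96 + Q so Q* = 26.3333 and P* = 122.3333.
With the tax, sellers need 24 more per unit: 175 - 2Q = 96 + Q + 24, so Q_t = 18.3333. Buyers pay P_b = 138.3333; sellers receive P_s = P_b - 24 = 114.3333.
Tax revenue = t x Q_t = 24 x 18.3333 = 440.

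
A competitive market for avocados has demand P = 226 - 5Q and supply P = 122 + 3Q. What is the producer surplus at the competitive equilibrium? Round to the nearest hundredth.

253.50

Set 226 - 5Q = 122 + 3Q, which gives 104 = 8Q, so Q* = 13 and P* = 226 - 5(13) = 161.
Producer surplus is the triangle above supply below P*: (1/2)(13)(161 - 122) = (1/2)(13)(39) = 253.5.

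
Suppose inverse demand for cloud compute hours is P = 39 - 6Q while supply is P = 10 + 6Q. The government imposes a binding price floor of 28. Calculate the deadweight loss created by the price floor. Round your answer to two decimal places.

Without the control, 39 - 6Q = 10 + 6Q so Q* = 2.4167 and P* = 24.5.
At P = 28, buyers demand (39 - 28)/6 = 1.8333 while sellers would supply more, so the quantity traded is 1.8333 at price 28.
The lost-trades triangle has base Q* - 1.8333 = 0.5833 and height equal to the gap between the curves at Q = 1.8333, which is 28 - 21 = 7. DWL = (1/2)(0.5833)(7) = 2.0417.

2.04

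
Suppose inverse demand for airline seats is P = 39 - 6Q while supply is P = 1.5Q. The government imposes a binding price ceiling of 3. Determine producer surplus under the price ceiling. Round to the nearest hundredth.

Without the control, 39 - 6Q = 1.5Q so Q* = 5.2 and P* = 7.8.
At the ceiling price 3, quantity supplied is (3 - 0)/1.5 = 2; supply is the short side, so Q = 2 trades at P = 3.
PS is the triangle above supply below 3: (1/2)(2)(3 - 0) = 3.

3.00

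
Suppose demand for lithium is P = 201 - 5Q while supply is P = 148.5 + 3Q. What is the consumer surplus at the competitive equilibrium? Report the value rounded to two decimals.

Equilibrium: 201 - 5Q = 148.5 + 3Q, so Q* = 6.5625 and P* = 168.1875.
The demand choke price is 201, so CS = (1/2)(Q*)(201 - P*) = (1/2)(6.5625)(32.8125) = 107.666.

107.67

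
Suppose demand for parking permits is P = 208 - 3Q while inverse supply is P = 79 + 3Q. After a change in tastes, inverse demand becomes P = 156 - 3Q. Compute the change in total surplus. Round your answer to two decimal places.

-892.67

Initial equilibrium: Q_0 = 21.5, P_0 = 143.5; CS_0 = (1/2)(21.5)(64.5) = 693.375, PS_0 = (1/2)(21.5)(64.5) = 693.375.
New equilibrium: 156 - 3Q = 79 + 3Q gives Q_1 = 12.8333, P_1 = 117.5; CS_1 = 247.0417, PS_1 = 247.0417.
Change in total surplus = (247.0417 + 247.0417) - (693.375 + 693.375) = -892.6667.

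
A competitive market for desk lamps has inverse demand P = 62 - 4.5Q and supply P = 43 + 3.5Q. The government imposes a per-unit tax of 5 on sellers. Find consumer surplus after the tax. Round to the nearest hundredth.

6.89

Without the tax, 62 - 4.5Q = 43 + 3.5Q so Q* = 2.375 and P* = 51.3125.
A tax on sellers shifts supply up by 5: 62 - 4.5Q = 43 + 3.5Q + 5, so Q_t = 1.75. Buyers pay P_b = 54.125; sellers receive P_s = P_b - 5 = 49.125.
Consumer surplus is the triangle under demand above P_b: (1/2)(1.75)(62 - 54.125) = 6.8906.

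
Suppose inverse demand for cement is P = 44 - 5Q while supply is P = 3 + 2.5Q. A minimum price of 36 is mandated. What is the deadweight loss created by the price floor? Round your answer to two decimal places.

Without the control, 44 - 5Q = 3 + 2.5Q so Q* = 5.4667 and P* = 16.6667.
At the floor price 36, quantity demanded is (44 - 36)/5 = 1.6; demand is the short side, so Q = 1.6 trades at P = 36.
At Q = 1.6 the demand price is 36 and the supply price is 7. Deadweight loss is the triangle between the curves from 1.6 to 5.4667: (1/2)(36 - 7)(5.4667 - 1.6) = 56.0667.

56.07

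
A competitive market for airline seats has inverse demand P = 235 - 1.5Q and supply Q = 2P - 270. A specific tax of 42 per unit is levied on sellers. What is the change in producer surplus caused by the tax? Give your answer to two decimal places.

-414.75

Rewriting supply in inverse form: P = 135 + 0.5Q.
Without the tax, 235 - 1.5Q = 135 + 0.5Q so Q* = 50 and P* = 160.
With the tax, sellers need 42 more per unit: 235 - 1.5Q = 135 + 0.5Q + 42, so Q_t = 29. Buyers pay P_b = 191.5; sellers receive P_s = P_b - 42 = 149.5.
PS falls from (1/2)(50)(25) = 625 to (1/2)(29)(14.5) = 210.25, a change of -414.75.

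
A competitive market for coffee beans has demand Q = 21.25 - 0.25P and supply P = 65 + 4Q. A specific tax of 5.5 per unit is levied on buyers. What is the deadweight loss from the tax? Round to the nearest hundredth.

1.89

Rewriting demand in inverse form: P = 85 - 4Q.
Pre-tax equilibrium: 85 - 4Q = 65 + 4Q gives Q* = 2.5, P* = 75.
With the tax, buyers' net willingness to pay falls by 5.5: (85 - 5.5) - 4Q = 65 + 4Q, so Q_t = 1.8125. Buyers pay P_b = 77.75; sellers receive P_s = P_b - 5.5 = 72.25.
The welfare triangle lost has base Q* - Q_t = 0.6875 and height t = 5.5, so DWL = (1/2)(0.6875)(5.5) = 1.8906.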